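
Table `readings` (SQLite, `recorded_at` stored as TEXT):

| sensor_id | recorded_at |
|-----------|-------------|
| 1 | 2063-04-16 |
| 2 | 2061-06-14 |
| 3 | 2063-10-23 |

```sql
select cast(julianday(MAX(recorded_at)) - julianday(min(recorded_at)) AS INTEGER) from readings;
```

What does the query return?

861

MIN = 2061-06-14, MAX = 2063-10-23.
16 days remain in June 2061 after the 14th (30 − 14).
Full months from July 2061 through September 2063 contribute their day counts.
Then 23 days into October 2063.
Total: 16 + 31 + 31 + 30 + 31 + 30 + 31 + 31 + 28 + 31 + 30 + 31 + 30 + 31 + 31 + 30 + 31 + 30 + 31 + 31 + 28 + 31 + 30 + 31 + 30 + 31 + 31 + 30 + 23 = 861.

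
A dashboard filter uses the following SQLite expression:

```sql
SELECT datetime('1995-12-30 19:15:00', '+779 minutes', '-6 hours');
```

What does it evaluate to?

1995-12-31 02:14:00

779 minutes = 12h 59m; +779 minutes from 1995-12-30 19:15:00 is 1995-12-31 08:14:00 (crosses midnight).
-6 hours from 1995-12-31 08:14:00 is 1995-12-31 02:14:00.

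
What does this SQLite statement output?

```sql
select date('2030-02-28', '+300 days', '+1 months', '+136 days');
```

2031-06-10

Applying '+300 days' to 2030-02-28: counting 300 days forward gives 2030-12-25.
Adding +1 month to 2030-12-25 gives 2031-01-25.
Applying '+136 days' to 2031-01-25: counting 136 days forward gives 2031-06-10.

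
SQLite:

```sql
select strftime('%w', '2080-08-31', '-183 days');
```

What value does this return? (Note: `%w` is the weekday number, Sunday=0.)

First apply '-183 days': 2080-08-31 → 2080-03-01.
2080-03-01 is a Friday; with Sunday=0 that is 5.

5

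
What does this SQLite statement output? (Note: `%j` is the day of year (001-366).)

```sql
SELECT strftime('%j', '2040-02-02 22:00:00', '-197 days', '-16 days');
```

First apply '-197 days', '-16 days': 2040-02-02 22:00:00 → 2039-07-04 22:00:00.
Day-of-year for 2039-07-04: days since 2039-01-01 inclusive = 185, zero-padded to 185.

185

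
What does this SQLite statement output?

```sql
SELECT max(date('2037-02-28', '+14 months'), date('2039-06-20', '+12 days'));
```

2039-07-02

date('2037-02-28', '+14 months') → 2038-04-28.
date('2039-06-20', '+12 days') → 2039-07-02.
Later of the two is 2039-07-02.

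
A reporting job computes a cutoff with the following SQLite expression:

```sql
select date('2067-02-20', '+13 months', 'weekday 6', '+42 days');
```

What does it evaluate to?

Adding +13 months to 2067-02-20 gives 2068-03-20.
`weekday 6` advances to the next Saturday; 2068-03-20 is a Tuesday, so it moves forward to 2068-03-24.
Applying '+42 days' to 2068-03-24: counting 42 days forward gives 2068-05-05.

2068-05-05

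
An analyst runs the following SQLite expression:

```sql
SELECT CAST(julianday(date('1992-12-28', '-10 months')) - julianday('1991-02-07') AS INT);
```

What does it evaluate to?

Adding -10 months to 1992-12-28 gives 1992-02-28.
21 days remain in February 1991 after the 7th (28 − 7).
Full months from March 1991 through January 1992 contribute their day counts.
Then 28 days into February 1992.
Total: 21 + 31 + 30 + 31 + 30 + 31 + 31 + 30 + 31 + 30 + 31 + 31 + 28 = 386.

386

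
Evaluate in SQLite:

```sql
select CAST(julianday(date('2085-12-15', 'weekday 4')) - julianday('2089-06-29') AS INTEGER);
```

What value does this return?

-1287

`weekday 4` advances to the next Thursday; 2085-12-15 is a Saturday, so it moves forward to 2085-12-20.
11 days remain in December 2085 after the 20th (31 − 20).
Full months from January 2086 through May 2089 contribute their day counts.
Then 29 days into June 2089.
Total: 11 + 31 + 28 + 31 + 30 + 31 + 30 + 31 + 31 + 30 + 31 + 30 + 31 + 31 + 28 + 31 + 30 + 31 + 30 + 31 + 31 + 30 + 31 + 30 + 31 + 31 + 29 + 31 + 30 + 31 + 30 + 31 + 31 + 30 + 31 + 30 + 31 + 31 + 28 + 31 + 30 + 31 + 29 = 1287.
The subtraction is earlier − later, so the result is −1287 → -1287.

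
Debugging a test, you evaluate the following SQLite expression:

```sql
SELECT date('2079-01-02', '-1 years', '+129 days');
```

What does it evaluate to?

2078-05-11

Adding -1 year to 2079-01-02 gives 2078-01-02.
Applying '+129 days' to 2078-01-02: counting 129 days forward gives 2078-05-11.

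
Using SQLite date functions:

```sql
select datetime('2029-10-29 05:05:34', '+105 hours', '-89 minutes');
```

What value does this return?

2029-11-02 12:36:34

+105 hours from 2029-10-29 05:05:34 is 2029-11-02 14:05:34 (crosses midnight).
89 minutes = 1h 29m; -89 minutes from 2029-11-02 14:05:34 is 2029-11-02 12:36:34.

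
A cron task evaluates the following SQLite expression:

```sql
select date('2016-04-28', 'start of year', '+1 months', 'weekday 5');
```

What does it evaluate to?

`start of year` rewinds 2016-04-28 to 2016-01-01.
Adding +1 month to 2016-01-01 gives 2016-02-01.
`weekday 5` advances to the next Friday; 2016-02-01 is a Monday, so it moves forward to 2016-02-05.

2016-02-05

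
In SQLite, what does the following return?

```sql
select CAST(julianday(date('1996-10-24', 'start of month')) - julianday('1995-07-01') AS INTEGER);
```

`start of month` rewinds 1996-10-24 to 1996-10-01.
30 days remain in July 1995 after the 1st (31 − 1).
Full months from August 1995 through September 1996 contribute their day counts.
Then 1 day into October 1996.
Total: 30 + 31 + 30 + 31 + 30 + 31 + 31 + 29 + 31 + 30 + 31 + 30 + 31 + 31 + 30 + 1 = 458.

458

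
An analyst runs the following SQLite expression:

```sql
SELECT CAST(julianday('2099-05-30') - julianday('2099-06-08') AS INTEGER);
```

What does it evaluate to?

-9

1 day remains in May 2099 after the 30th (31 − 30).
Then 8 days into June 2099.
Total: 1 + 8 = 9.
The subtraction is earlier − later, so the result is −9 → -9.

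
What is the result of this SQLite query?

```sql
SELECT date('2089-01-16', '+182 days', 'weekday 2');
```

2089-07-19

Applying '+182 days' to 2089-01-16: counting 182 days forward gives 2089-07-17.
`weekday 2` advances to the next Tuesday; 2089-07-17 is a Sunday, so it moves forward to 2089-07-19.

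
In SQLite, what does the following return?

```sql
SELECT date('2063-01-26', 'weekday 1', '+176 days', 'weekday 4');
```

2063-07-26

`weekday 1` advances to the next Monday; 2063-01-26 is a Friday, so it moves forward to 2063-01-29.
Applying '+176 days' to 2063-01-29: counting 176 days forward gives 2063-07-24.
`weekday 4` advances to the next Thursday; 2063-07-24 is a Tuesday, so it moves forward to 2063-07-26.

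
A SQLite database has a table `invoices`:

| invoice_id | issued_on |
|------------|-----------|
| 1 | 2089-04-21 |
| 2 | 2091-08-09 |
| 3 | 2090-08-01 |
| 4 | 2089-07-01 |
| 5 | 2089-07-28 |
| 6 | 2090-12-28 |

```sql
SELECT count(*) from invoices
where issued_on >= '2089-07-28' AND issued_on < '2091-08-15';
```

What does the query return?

Rows in [2089-07-28, 2091-08-15): 2091-08-09, 2090-08-01, 2089-07-28, 2090-12-28 → 4 rows.

4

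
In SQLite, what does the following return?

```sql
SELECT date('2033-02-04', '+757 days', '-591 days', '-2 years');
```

2031-07-20

Applying '+757 days' to 2033-02-04: counting 757 days forward gives 2035-03-03.
Applying '-591 days' to 2035-03-03: counting 591 days back gives 2033-07-20.
Adding -2 years to 2033-07-20 gives 2031-07-20.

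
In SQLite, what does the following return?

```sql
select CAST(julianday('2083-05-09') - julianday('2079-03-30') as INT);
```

1501

1 day remains in March 2079 after the 30th (31 − 30).
Full months from April 2079 through April 2083 contribute their day counts.
Then 9 days into May 2083.
Total: 1 + 30 + 31 + 30 + 31 + 31 + 30 + 31 + 30 + 31 + 31 + 29 + 31 + 30 + 31 + 30 + 31 + 31 + 30 + 31 + 30 + 31 + 31 + 28 + 31 + 30 + 31 + 30 + 31 + 31 + 30 + 31 + 30 + 31 + 31 + 28 + 31 + 30 + 31 + 30 + 31 + 31 + 30 + 31 + 30 + 31 + 31 + 28 + 31 + 30 + 9 = 1501.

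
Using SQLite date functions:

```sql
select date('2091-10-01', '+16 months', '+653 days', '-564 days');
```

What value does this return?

2093-05-01

Adding +16 months to 2091-10-01 gives 2093-02-01.
Applying '+653 days' to 2093-02-01: counting 653 days forward gives 2094-11-16.
Applying '-564 days' to 2094-11-16: counting 564 days back gives 2093-05-01.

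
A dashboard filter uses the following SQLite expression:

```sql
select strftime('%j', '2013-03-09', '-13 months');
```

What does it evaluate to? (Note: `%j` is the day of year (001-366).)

First apply '-13 months': 2013-03-09 → 2012-02-09.
Day-of-year for 2012-02-09: days since 2012-01-01 inclusive = 40, zero-padded to 040.

040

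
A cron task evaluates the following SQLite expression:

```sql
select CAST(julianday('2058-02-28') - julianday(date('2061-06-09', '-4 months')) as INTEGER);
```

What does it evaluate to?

-1077

Adding -4 months to 2061-06-09 gives 2061-02-09.
0 days remain in February 2058 after the 28th (28 − 28).
Full months from March 2058 through January 2061 contribute their day counts.
Then 9 days into February 2061.
Total: 0 + 31 + 30 + 31 + 30 + 31 + 31 + 30 + 31 + 30 + 31 + 31 + 28 + 31 + 30 + 31 + 30 + 31 + 31 + 30 + 31 + 30 + 31 + 31 + 29 + 31 + 30 + 31 + 30 + 31 + 31 + 30 + 31 + 30 + 31 + 31 + 9 = 1077.
The subtraction is earlier − later, so the result is −1077 → -1077.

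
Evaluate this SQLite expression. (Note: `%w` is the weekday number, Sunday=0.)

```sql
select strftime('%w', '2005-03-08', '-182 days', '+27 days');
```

1

First apply '-182 days', '+27 days': 2005-03-08 → 2004-10-04.
2004-10-04 is a Monday; with Sunday=0 that is 1.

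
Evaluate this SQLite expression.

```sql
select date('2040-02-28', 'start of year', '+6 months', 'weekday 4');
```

2040-07-05

`start of year` rewinds 2040-02-28 to 2040-01-01.
Adding +6 months to 2040-01-01 gives 2040-07-01.
`weekday 4` advances to the next Thursday; 2040-07-01 is a Sunday, so it moves forward to 2040-07-05.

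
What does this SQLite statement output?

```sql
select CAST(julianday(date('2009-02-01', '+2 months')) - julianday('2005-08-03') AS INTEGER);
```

1337

Adding +2 months to 2009-02-01 gives 2009-04-01.
28 days remain in August 2005 after the 3rd (31 − 3).
Full months from September 2005 through March 2009 contribute their day counts.
Then 1 day into April 2009.
Total: 28 + 30 + 31 + 30 + 31 + 31 + 28 + 31 + 30 + 31 + 30 + 31 + 31 + 30 + 31 + 30 + 31 + 31 + 28 + 31 + 30 + 31 + 30 + 31 + 31 + 30 + 31 + 30 + 31 + 31 + 29 + 31 + 30 + 31 + 30 + 31 + 31 + 30 + 31 + 30 + 31 + 31 + 28 + 31 + 1 = 1337.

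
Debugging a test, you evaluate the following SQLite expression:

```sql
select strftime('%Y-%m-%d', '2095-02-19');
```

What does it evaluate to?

2095-02-19

`%Y-%m-%d` extracts the ISO date: 2095-02-19.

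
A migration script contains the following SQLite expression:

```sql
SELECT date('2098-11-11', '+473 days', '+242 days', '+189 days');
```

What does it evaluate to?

Applying '+473 days' to 2098-11-11: counting 473 days forward gives 2100-02-27.
Applying '+242 days' to 2100-02-27: counting 242 days forward gives 2100-10-27.
Applying '+189 days' to 2100-10-27: counting 189 days forward gives 2101-05-04.

2101-05-04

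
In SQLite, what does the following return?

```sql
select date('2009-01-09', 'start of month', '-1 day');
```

`start of month` rewinds 2009-01-09 to 2009-01-01.
Going back 1 day from 2009-01-01 reaches 2008-12-31 (last day of December, 31 days).

2008-12-31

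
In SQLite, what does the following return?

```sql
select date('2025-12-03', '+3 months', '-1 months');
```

Adding +3 months to 2025-12-03 gives 2026-03-03.
Adding -1 month to 2026-03-03 gives 2026-02-03.

2026-02-03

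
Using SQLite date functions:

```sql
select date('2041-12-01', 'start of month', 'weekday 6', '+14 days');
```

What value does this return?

2041-12-21

`start of month` rewinds 2041-12-01 to 2041-12-01.
`weekday 6` advances to the next Saturday; 2041-12-01 is a Sunday, so it moves forward to 2041-12-07.
Advancing 14 more days within December lands on 2041-12-21.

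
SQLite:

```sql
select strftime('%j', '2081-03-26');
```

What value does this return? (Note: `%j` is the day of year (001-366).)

085

Day-of-year for 2081-03-26: days since 2081-01-01 inclusive = 85, zero-padded to 085.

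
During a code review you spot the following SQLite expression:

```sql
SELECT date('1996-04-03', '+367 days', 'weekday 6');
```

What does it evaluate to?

1997-04-05

Applying '+367 days' to 1996-04-03: counting 367 days forward gives 1997-04-05.
`weekday 6` advances to the next Saturday; 1997-04-05 is already a Saturday, so it stays at 1997-04-05.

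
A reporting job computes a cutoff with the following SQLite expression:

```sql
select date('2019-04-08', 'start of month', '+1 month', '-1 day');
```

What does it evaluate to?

2019-04-30

`start of month` rewinds 2019-04-08 to 2019-04-01.
Adding +1 month to 2019-04-01 gives 2019-05-01.
Going back 1 day from 2019-05-01 reaches 2019-04-30 (last day of April, 30 days).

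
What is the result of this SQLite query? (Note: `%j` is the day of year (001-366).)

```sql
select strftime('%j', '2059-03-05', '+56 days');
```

120

First apply '+56 days': 2059-03-05 → 2059-04-30.
Day-of-year for 2059-04-30: days since 2059-01-01 inclusive = 120, zero-padded to 120.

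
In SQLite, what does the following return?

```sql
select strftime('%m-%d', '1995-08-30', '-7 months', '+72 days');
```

04-12

First apply '-7 months', '+72 days': 1995-08-30 → 1995-04-12.
`%m-%d` extracts the month-day: 04-12.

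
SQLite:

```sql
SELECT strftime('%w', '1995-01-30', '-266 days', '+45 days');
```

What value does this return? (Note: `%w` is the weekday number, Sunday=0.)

First apply '-266 days', '+45 days': 1995-01-30 → 1994-06-23.
1994-06-23 is a Thursday; with Sunday=0 that is 4.

4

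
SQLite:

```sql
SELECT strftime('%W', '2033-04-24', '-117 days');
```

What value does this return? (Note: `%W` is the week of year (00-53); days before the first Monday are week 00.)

52

First apply '-117 days': 2033-04-24 → 2032-12-28.
2032-12-28 is a Tuesday. SQLite's %W counts Mondays since the year started; the result is 52.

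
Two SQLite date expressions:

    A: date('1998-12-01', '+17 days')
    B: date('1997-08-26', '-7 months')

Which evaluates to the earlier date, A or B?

A = 1998-12-18.
B = 1997-01-26.
B is earlier.

B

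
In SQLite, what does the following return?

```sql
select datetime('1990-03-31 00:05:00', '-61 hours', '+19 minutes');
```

1990-03-28 11:24:00

-61 hours from 1990-03-31 00:05:00 is 1990-03-28 11:05:00 (crosses midnight).
+19 minutes from 1990-03-28 11:05:00 is 1990-03-28 11:24:00.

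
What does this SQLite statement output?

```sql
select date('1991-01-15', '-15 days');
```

Going back 15 days from 1991-01-15 reaches 1990-12-31 (last day of December, 31 days).

1990-12-31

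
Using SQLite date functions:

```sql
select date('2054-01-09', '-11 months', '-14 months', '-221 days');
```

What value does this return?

Adding -11 months to 2054-01-09 gives 2053-02-09.
Adding -14 months to 2053-02-09 gives 2051-12-09.
Applying '-221 days' to 2051-12-09: counting 221 days back gives 2051-05-02.

2051-05-02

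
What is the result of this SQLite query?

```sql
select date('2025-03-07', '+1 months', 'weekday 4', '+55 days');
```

Adding +1 month to 2025-03-07 gives 2025-04-07.
`weekday 4` advances to the next Thursday; 2025-04-07 is a Monday, so it moves forward to 2025-04-10.
Applying '+55 days' to 2025-04-10: counting 55 days forward gives 2025-06-04.

2025-06-04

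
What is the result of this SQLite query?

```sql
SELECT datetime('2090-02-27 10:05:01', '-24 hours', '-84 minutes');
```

-24 hours from 2090-02-27 10:05:01 is 2090-02-26 10:05:01 (crosses midnight).
84 minutes = 1h 24m; -84 minutes from 2090-02-26 10:05:01 is 2090-02-26 08:41:01.

2090-02-26 08:41:01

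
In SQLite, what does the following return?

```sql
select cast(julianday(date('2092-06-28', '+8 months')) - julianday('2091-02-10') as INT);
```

Adding +8 months to 2092-06-28 gives 2093-02-28.
18 days remain in February 2091 after the 10th (28 − 10).
Full months from March 2091 through January 2093 contribute their day counts.
Then 28 days into February 2093.
Total: 18 + 31 + 30 + 31 + 30 + 31 + 31 + 30 + 31 + 30 + 31 + 31 + 29 + 31 + 30 + 31 + 30 + 31 + 31 + 30 + 31 + 30 + 31 + 31 + 28 = 749.

749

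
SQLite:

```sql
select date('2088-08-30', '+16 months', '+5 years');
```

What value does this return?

Adding +16 months to 2088-08-30 gives 2089-12-30.
Adding +5 years to 2089-12-30 gives 2094-12-30.

2094-12-30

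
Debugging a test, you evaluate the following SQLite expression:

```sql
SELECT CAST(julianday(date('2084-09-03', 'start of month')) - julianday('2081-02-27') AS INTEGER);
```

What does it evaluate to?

1282

`start of month` rewinds 2084-09-03 to 2084-09-01.
1 day remains in February 2081 after the 27th (28 − 27).
Full months from March 2081 through August 2084 contribute their day counts.
Then 1 day into September 2084.
Total: 1 + 31 + 30 + 31 + 30 + 31 + 31 + 30 + 31 + 30 + 31 + 31 + 28 + 31 + 30 + 31 + 30 + 31 + 31 + 30 + 31 + 30 + 31 + 31 + 28 + 31 + 30 + 31 + 30 + 31 + 31 + 30 + 31 + 30 + 31 + 31 + 29 + 31 + 30 + 31 + 30 + 31 + 31 + 1 = 1282.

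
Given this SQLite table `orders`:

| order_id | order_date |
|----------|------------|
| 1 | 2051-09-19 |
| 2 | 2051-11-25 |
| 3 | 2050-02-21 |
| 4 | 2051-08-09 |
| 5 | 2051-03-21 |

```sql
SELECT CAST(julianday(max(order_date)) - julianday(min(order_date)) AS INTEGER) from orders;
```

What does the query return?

MIN = 2050-02-21, MAX = 2051-11-25.
7 days remain in February 2050 after the 21st (28 − 21).
Full months from March 2050 through October 2051 contribute their day counts.
Then 25 days into November 2051.
Total: 7 + 31 + 30 + 31 + 30 + 31 + 31 + 30 + 31 + 30 + 31 + 31 + 28 + 31 + 30 + 31 + 30 + 31 + 31 + 30 + 31 + 25 = 642.

642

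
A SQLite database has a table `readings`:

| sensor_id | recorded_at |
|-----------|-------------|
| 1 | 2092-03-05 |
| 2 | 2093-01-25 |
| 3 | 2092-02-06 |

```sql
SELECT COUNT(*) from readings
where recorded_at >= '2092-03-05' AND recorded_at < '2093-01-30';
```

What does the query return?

Rows in [2092-03-05, 2093-01-30): 2092-03-05, 2093-01-25 → 2 rows.

2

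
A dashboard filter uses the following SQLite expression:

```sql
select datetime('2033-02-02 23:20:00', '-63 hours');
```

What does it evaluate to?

-63 hours from 2033-02-02 23:20:00 is 2033-01-31 08:20:00 (crosses midnight).

2033-01-31 08:20:00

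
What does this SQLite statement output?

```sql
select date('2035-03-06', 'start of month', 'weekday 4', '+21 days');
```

2035-03-22

`start of month` rewinds 2035-03-06 to 2035-03-01.
`weekday 4` advances to the next Thursday; 2035-03-01 is already a Thursday, so it stays at 2035-03-01.
Advancing 21 more days within March lands on 2035-03-22.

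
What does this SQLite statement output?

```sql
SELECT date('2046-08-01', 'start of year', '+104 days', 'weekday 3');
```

2046-04-18

`start of year` rewinds 2046-08-01 to 2046-01-01.
Applying '+104 days' to 2046-01-01: counting 104 days forward gives 2046-04-15.
`weekday 3` advances to the next Wednesday; 2046-04-15 is a Sunday, so it moves forward to 2046-04-18.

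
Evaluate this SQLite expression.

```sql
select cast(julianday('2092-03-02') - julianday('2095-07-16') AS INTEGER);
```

29 days remain in March 2092 after the 2nd (31 − 2).
Full months from April 2092 through June 2095 contribute their day counts.
Then 16 days into July 2095.
Total: 29 + 30 + 31 + 30 + 31 + 31 + 30 + 31 + 30 + 31 + 31 + 28 + 31 + 30 + 31 + 30 + 31 + 31 + 30 + 31 + 30 + 31 + 31 + 28 + 31 + 30 + 31 + 30 + 31 + 31 + 30 + 31 + 30 + 31 + 31 + 28 + 31 + 30 + 31 + 30 + 16 = 1231.
The subtraction is earlier − later, so the result is −1231 → -1231.

-1231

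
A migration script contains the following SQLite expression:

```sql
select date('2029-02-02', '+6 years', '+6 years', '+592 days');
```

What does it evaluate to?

Adding +6 years to 2029-02-02 gives 2035-02-02.
Adding +6 years to 2035-02-02 gives 2041-02-02.
Applying '+592 days' to 2041-02-02: counting 592 days forward gives 2042-09-17.

2042-09-17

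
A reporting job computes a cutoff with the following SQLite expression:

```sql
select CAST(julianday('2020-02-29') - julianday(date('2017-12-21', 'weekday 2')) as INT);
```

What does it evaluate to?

795

`weekday 2` advances to the next Tuesday; 2017-12-21 is a Thursday, so it moves forward to 2017-12-26.
5 days remain in December 2017 after the 26th (31 − 26).
Full months from January 2018 through January 2020 contribute their day counts.
Then 29 days into February 2020.
Total: 5 + 31 + 28 + 31 + 30 + 31 + 30 + 31 + 31 + 30 + 31 + 30 + 31 + 31 + 28 + 31 + 30 + 31 + 30 + 31 + 31 + 30 + 31 + 30 + 31 + 31 + 29 = 795.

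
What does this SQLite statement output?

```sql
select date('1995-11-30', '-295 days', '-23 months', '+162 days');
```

Applying '-295 days' to 1995-11-30: counting 295 days back gives 1995-02-08.
Adding -23 months to 1995-02-08 gives 1993-03-08.
Applying '+162 days' to 1993-03-08: counting 162 days forward gives 1993-08-17.

1993-08-17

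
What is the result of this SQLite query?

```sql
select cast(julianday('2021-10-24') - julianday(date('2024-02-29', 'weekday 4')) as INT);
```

-858

`weekday 4` advances to the next Thursday; 2024-02-29 is already a Thursday, so it stays at 2024-02-29.
7 days remain in October 2021 after the 24th (31 − 24).
Full months from November 2021 through January 2024 contribute their day counts.
Then 29 days into February 2024.
Total: 7 + 30 + 31 + 31 + 28 + 31 + 30 + 31 + 30 + 31 + 31 + 30 + 31 + 30 + 31 + 31 + 28 + 31 + 30 + 31 + 30 + 31 + 31 + 30 + 31 + 30 + 31 + 31 + 29 = 858.
The subtraction is earlier − later, so the result is −858 → -858.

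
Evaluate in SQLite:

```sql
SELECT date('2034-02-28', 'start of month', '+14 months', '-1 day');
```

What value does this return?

`start of month` rewinds 2034-02-28 to 2034-02-01.
Adding +14 months to 2034-02-01 gives 2035-04-01.
Going back 1 day from 2035-04-01 reaches 2035-03-31 (last day of March, 31 days).

2035-03-31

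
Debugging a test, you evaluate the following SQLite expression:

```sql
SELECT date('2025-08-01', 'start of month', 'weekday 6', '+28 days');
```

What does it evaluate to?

2025-08-30

`start of month` rewinds 2025-08-01 to 2025-08-01.
`weekday 6` advances to the next Saturday; 2025-08-01 is a Friday, so it moves forward to 2025-08-02.
Advancing 28 more days within August lands on 2025-08-30.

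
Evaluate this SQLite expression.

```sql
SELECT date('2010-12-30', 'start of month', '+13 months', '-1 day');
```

2011-12-31

`start of month` rewinds 2010-12-30 to 2010-12-01.
Adding +13 months to 2010-12-01 gives 2012-01-01.
Going back 1 day from 2012-01-01 reaches 2011-12-31 (last day of December, 31 days).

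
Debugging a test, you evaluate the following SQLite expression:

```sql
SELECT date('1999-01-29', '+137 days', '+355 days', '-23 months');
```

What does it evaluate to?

1998-07-04

Applying '+137 days' to 1999-01-29: counting 137 days forward gives 1999-06-15.
Applying '+355 days' to 1999-06-15: counting 355 days forward gives 2000-06-04.
Adding -23 months to 2000-06-04 gives 1998-07-04.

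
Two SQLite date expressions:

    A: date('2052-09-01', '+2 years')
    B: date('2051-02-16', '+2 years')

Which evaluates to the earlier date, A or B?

B

A = 2054-09-01.
B = 2053-02-16.
B is earlier.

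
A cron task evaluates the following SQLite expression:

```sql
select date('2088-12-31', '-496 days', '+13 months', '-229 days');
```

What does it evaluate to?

2088-02-07

Applying '-496 days' to 2088-12-31: counting 496 days back gives 2087-08-23.
Adding +13 months to 2087-08-23 gives 2088-09-23.
Applying '-229 days' to 2088-09-23: counting 229 days back gives 2088-02-07.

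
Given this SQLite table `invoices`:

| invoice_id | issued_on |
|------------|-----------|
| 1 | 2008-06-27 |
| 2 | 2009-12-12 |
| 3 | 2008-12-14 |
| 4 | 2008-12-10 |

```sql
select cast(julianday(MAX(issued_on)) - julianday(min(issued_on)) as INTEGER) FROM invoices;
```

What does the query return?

MIN = 2008-06-27, MAX = 2009-12-12.
3 days remain in June 2008 after the 27th (30 − 27).
Full months from July 2008 through November 2009 contribute their day counts.
Then 12 days into December 2009.
Total: 3 + 31 + 31 + 30 + 31 + 30 + 31 + 31 + 28 + 31 + 30 + 31 + 30 + 31 + 31 + 30 + 31 + 30 + 12 = 533.

533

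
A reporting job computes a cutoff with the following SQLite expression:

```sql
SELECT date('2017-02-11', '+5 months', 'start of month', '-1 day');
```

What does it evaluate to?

Adding +5 months to 2017-02-11 gives 2017-07-11.
`start of month` rewinds 2017-07-11 to 2017-07-01.
Going back 1 day from 2017-07-01 reaches 2017-06-30 (last day of June, 30 days).

2017-06-30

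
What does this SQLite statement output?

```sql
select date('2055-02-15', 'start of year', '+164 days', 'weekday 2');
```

2055-06-15

`start of year` rewinds 2055-02-15 to 2055-01-01.
Applying '+164 days' to 2055-01-01: counting 164 days forward gives 2055-06-14.
`weekday 2` advances to the next Tuesday; 2055-06-14 is a Monday, so it moves forward to 2055-06-15.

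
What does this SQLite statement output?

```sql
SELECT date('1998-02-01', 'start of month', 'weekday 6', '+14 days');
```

`start of month` rewinds 1998-02-01 to 1998-02-01.
`weekday 6` advances to the next Saturday; 1998-02-01 is a Sunday, so it moves forward to 1998-02-07.
Advancing 14 more days within February lands on 1998-02-21.

1998-02-21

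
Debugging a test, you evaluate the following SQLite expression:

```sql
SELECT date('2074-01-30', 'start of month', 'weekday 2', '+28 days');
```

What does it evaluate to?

2074-01-30

`start of month` rewinds 2074-01-30 to 2074-01-01.
`weekday 2` advances to the next Tuesday; 2074-01-01 is a Monday, so it moves forward to 2074-01-02.
Advancing 28 more days within January lands on 2074-01-30.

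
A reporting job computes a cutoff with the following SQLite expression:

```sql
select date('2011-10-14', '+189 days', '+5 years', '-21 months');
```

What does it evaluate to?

2015-07-20

Applying '+189 days' to 2011-10-14: counting 189 days forward gives 2012-04-20.
Adding +5 years to 2012-04-20 gives 2017-04-20.
Adding -21 months to 2017-04-20 gives 2015-07-20.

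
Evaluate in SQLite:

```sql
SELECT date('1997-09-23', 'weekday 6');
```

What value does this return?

1997-09-27

`weekday 6` advances to the next Saturday; 1997-09-23 is a Tuesday, so it moves forward to 1997-09-27.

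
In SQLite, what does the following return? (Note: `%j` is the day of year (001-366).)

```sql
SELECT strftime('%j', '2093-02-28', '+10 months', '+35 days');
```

First apply '+10 months', '+35 days': 2093-02-28 → 2094-02-01.
Day-of-year for 2094-02-01: days since 2094-01-01 inclusive = 32, zero-padded to 032.

032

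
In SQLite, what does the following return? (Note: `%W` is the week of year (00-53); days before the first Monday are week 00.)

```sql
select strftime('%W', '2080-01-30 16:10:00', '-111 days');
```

41

First apply '-111 days': 2080-01-30 16:10:00 → 2079-10-11 16:10:00.
2079-10-11 is a Wednesday. SQLite's %W counts Mondays since the year started; the result is 41.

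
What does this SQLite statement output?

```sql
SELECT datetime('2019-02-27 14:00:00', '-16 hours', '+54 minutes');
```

2019-02-26 22:54:00

-16 hours from 2019-02-27 14:00:00 is 2019-02-26 22:00:00 (crosses midnight).
+54 minutes from 2019-02-26 22:00:00 is 2019-02-26 22:54:00.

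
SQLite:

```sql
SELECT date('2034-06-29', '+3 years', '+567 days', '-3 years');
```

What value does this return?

2036-01-17

Adding +3 years to 2034-06-29 gives 2037-06-29.
Applying '+567 days' to 2037-06-29: counting 567 days forward gives 2039-01-17.
Adding -3 years to 2039-01-17 gives 2036-01-17.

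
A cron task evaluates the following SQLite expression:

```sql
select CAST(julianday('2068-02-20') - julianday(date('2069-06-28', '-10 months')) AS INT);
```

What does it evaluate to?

-190

Adding -10 months to 2069-06-28 gives 2068-08-28.
9 days remain in February 2068 after the 20th (29 − 20).
March 2068: 31 days.
April 2068: 30 days.
May 2068: 31 days.
June 2068: 30 days.
July 2068: 31 days.
Then 28 days into August 2068.
Total: 9 + 31 + 30 + 31 + 30 + 31 + 28 = 190.
The subtraction is earlier − later, so the result is −190 → -190.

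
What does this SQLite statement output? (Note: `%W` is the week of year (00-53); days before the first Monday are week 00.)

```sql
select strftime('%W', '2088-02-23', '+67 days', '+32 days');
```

First apply '+67 days', '+32 days': 2088-02-23 → 2088-06-01.
2088-06-01 is a Tuesday. SQLite's %W counts Mondays since the year started; the result is 22.

22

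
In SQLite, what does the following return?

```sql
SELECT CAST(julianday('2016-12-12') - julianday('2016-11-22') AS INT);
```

20

8 days remain in November 2016 after the 22nd (30 − 22).
Then 12 days into December 2016.
Total: 8 + 12 = 20.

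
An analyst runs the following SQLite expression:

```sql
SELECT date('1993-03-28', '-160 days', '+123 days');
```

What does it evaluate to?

Applying '-160 days' to 1993-03-28: counting 160 days back gives 1992-10-19.
Applying '+123 days' to 1992-10-19: counting 123 days forward gives 1993-02-19.

1993-02-19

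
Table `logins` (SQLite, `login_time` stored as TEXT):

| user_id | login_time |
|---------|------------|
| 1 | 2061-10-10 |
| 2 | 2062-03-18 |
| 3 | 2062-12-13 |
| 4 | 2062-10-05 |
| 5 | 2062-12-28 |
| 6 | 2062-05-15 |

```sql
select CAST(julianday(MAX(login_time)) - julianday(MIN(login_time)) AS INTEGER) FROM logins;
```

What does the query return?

MIN = 2061-10-10, MAX = 2062-12-28.
21 days remain in October 2061 after the 10th (31 − 10).
Full months from November 2061 through November 2062 contribute their day counts.
Then 28 days into December 2062.
Total: 21 + 30 + 31 + 31 + 28 + 31 + 30 + 31 + 30 + 31 + 31 + 30 + 31 + 30 + 28 = 444.

444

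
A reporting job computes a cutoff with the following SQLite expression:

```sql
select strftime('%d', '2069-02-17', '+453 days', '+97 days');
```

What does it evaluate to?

First apply '+453 days', '+97 days': 2069-02-17 → 2070-08-21.
`%d` extracts the 2-digit day of month: 21.

21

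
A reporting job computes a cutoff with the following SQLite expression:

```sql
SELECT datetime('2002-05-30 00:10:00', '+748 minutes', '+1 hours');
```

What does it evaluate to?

2002-05-30 13:38:00

748 minutes = 12h 28m; +748 minutes from 2002-05-30 00:10:00 is 2002-05-30 12:38:00.
+1 hours from 2002-05-30 12:38:00 is 2002-05-30 13:38:00.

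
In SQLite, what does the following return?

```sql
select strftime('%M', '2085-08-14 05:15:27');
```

`%M` extracts the 2-digit minute: 15.

15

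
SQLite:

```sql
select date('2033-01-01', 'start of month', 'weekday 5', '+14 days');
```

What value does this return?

`start of month` rewinds 2033-01-01 to 2033-01-01.
`weekday 5` advances to the next Friday; 2033-01-01 is a Saturday, so it moves forward to 2033-01-07.
Advancing 14 more days within January lands on 2033-01-21.

2033-01-21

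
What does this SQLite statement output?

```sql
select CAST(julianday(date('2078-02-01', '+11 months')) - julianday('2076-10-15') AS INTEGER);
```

Adding +11 months to 2078-02-01 gives 2079-01-01.
16 days remain in October 2076 after the 15th (31 − 15).
Full months from November 2076 through December 2078 contribute their day counts.
Then 1 day into January 2079.
Total: 16 + 30 + 31 + 31 + 28 + 31 + 30 + 31 + 30 + 31 + 31 + 30 + 31 + 30 + 31 + 31 + 28 + 31 + 30 + 31 + 30 + 31 + 31 + 30 + 31 + 30 + 31 + 1 = 808.

808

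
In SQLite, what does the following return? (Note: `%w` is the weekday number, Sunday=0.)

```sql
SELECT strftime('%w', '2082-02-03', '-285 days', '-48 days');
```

First apply '-285 days', '-48 days': 2082-02-03 → 2081-03-07.
2081-03-07 is a Friday; with Sunday=0 that is 5.

5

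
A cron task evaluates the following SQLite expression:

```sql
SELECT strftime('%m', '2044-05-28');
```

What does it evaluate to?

05

`%m` extracts the 2-digit month (01-12): 05.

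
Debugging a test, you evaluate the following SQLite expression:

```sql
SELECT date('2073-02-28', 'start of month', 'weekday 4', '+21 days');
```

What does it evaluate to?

2073-02-23

`start of month` rewinds 2073-02-28 to 2073-02-01.
`weekday 4` advances to the next Thursday; 2073-02-01 is a Wednesday, so it moves forward to 2073-02-02.
Advancing 21 more days within February lands on 2073-02-23.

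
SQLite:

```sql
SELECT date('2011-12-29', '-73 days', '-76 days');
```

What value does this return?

Applying '-73 days' to 2011-12-29: counting 73 days back gives 2011-10-17.
Applying '-76 days' to 2011-10-17: counting 76 days back gives 2011-08-02.

2011-08-02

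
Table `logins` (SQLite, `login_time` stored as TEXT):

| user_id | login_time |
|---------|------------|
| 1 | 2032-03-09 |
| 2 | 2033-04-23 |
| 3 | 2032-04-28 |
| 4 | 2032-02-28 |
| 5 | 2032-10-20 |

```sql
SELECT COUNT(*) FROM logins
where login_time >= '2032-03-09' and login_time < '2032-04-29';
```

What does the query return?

2

Rows in [2032-03-09, 2032-04-29): 2032-03-09, 2032-04-28 → 2 rows.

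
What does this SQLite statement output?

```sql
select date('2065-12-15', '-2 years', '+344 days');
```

Adding -2 years to 2065-12-15 gives 2063-12-15.
Applying '+344 days' to 2063-12-15: counting 344 days forward gives 2064-11-23.

2064-11-23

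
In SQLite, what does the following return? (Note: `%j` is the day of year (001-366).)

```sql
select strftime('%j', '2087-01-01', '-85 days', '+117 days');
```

033

First apply '-85 days', '+117 days': 2087-01-01 → 2087-02-02.
Day-of-year for 2087-02-02: days since 2087-01-01 inclusive = 33, zero-padded to 033.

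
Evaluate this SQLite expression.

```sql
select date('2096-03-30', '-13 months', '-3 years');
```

2092-03-02

Adding -13 months to 2096-03-30 targets 2095-02-30. February 2095 has only 28 days, so SQLite normalizes the 2-day overflow forward to 2095-03-02.
Adding -3 years to 2095-03-02 gives 2092-03-02.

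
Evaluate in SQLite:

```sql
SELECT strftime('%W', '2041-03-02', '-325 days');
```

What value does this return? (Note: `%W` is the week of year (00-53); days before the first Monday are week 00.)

15

First apply '-325 days': 2041-03-02 → 2040-04-11.
2040-04-11 is a Wednesday. SQLite's %W counts Mondays since the year started; the result is 15.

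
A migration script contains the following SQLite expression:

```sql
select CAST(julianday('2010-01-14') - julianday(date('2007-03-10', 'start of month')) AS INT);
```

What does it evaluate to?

`start of month` rewinds 2007-03-10 to 2007-03-01.
30 days remain in March 2007 after the 1st (31 − 1).
Full months from April 2007 through December 2009 contribute their day counts.
Then 14 days into January 2010.
Total: 30 + 30 + 31 + 30 + 31 + 31 + 30 + 31 + 30 + 31 + 31 + 29 + 31 + 30 + 31 + 30 + 31 + 31 + 30 + 31 + 30 + 31 + 31 + 28 + 31 + 30 + 31 + 30 + 31 + 31 + 30 + 31 + 30 + 31 + 14 = 1050.

1050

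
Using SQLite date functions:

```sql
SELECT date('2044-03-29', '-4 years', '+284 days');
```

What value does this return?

2041-01-07

Adding -4 years to 2044-03-29 gives 2040-03-29.
Applying '+284 days' to 2040-03-29: counting 284 days forward gives 2041-01-07.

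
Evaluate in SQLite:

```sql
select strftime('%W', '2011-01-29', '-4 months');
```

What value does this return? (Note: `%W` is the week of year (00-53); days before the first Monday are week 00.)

First apply '-4 months': 2011-01-29 → 2010-09-29.
2010-09-29 is a Wednesday. SQLite's %W counts Mondays since the year started; the result is 39.

39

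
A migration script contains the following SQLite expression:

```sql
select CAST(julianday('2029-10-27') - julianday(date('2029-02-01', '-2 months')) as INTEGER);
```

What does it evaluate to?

Adding -2 months to 2029-02-01 gives 2028-12-01.
30 days remain in December 2028 after the 1st (31 − 1).
Full months from January 2029 through September 2029 contribute their day counts.
Then 27 days into October 2029.
Total: 30 + 31 + 28 + 31 + 30 + 31 + 30 + 31 + 31 + 30 + 27 = 330.

330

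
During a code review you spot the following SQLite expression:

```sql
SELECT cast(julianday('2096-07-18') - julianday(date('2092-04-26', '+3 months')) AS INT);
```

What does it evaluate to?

1453

Adding +3 months to 2092-04-26 gives 2092-07-26.
5 days remain in July 2092 after the 26th (31 − 26).
Full months from August 2092 through June 2096 contribute their day counts.
Then 18 days into July 2096.
Total: 5 + 31 + 30 + 31 + 30 + 31 + 31 + 28 + 31 + 30 + 31 + 30 + 31 + 31 + 30 + 31 + 30 + 31 + 31 + 28 + 31 + 30 + 31 + 30 + 31 + 31 + 30 + 31 + 30 + 31 + 31 + 28 + 31 + 30 + 31 + 30 + 31 + 31 + 30 + 31 + 30 + 31 + 31 + 29 + 31 + 30 + 31 + 30 + 18 = 1453.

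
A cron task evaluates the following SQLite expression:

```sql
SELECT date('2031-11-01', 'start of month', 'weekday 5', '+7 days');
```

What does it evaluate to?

2031-11-14

`start of month` rewinds 2031-11-01 to 2031-11-01.
`weekday 5` advances to the next Friday; 2031-11-01 is a Saturday, so it moves forward to 2031-11-07.
Advancing 7 more days within November lands on 2031-11-14.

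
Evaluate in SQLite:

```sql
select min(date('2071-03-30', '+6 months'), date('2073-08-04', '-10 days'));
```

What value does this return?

date('2071-03-30', '+6 months') → 2071-09-30.
date('2073-08-04', '-10 days') → 2073-07-25.
Earlier of the two is 2071-09-30.

2071-09-30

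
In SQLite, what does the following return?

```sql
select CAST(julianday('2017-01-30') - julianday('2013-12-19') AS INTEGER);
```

1138

12 days remain in December 2013 after the 19th (31 − 19).
Full months from January 2014 through December 2016 contribute their day counts.
Then 30 days into January 2017.
Total: 12 + 31 + 28 + 31 + 30 + 31 + 30 + 31 + 31 + 30 + 31 + 30 + 31 + 31 + 28 + 31 + 30 + 31 + 30 + 31 + 31 + 30 + 31 + 30 + 31 + 31 + 29 + 31 + 30 + 31 + 30 + 31 + 31 + 30 + 31 + 30 + 31 + 30 = 1138.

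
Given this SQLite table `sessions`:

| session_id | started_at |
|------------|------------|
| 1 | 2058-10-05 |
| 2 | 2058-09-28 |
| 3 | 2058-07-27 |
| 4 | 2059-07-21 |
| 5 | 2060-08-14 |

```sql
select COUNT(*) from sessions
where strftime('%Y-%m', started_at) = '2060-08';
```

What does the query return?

1

Rows with year-month 2060-08: 2060-08-14 → 1.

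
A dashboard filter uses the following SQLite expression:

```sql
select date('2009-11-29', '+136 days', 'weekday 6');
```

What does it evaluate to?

2010-04-17

Applying '+136 days' to 2009-11-29: counting 136 days forward gives 2010-04-14.
`weekday 6` advances to the next Saturday; 2010-04-14 is a Wednesday, so it moves forward to 2010-04-17.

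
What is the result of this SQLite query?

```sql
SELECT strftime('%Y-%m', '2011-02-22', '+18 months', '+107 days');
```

2012-12

First apply '+18 months', '+107 days': 2011-02-22 → 2012-12-07.
`%Y-%m` extracts the year-month: 2012-12.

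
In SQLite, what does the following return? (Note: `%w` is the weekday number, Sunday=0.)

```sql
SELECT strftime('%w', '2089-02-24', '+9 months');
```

First apply '+9 months': 2089-02-24 → 2089-11-24.
2089-11-24 is a Thursday; with Sunday=0 that is 4.

4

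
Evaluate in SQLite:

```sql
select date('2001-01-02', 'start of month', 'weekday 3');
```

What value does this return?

2001-01-03

`start of month` rewinds 2001-01-02 to 2001-01-01.
`weekday 3` advances to the next Wednesday; 2001-01-01 is a Monday, so it moves forward to 2001-01-03.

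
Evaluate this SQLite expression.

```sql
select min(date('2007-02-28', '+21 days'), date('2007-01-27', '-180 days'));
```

date('2007-02-28', '+21 days') → 2007-03-21.
date('2007-01-27', '-180 days') → 2006-07-31.
Earlier of the two is 2006-07-31.

2006-07-31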